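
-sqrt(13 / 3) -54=-54 -sqrt(39) / 3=-56.08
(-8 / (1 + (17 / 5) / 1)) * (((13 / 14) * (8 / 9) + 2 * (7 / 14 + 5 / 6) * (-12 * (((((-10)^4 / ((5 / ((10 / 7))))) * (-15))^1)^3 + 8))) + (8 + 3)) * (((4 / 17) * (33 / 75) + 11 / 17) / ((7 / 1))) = -902015999999912563028 / 1836765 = -491089497023251.51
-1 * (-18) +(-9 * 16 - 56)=-182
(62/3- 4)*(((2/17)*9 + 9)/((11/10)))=28500/187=152.41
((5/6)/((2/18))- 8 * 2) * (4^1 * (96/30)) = -544/5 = -108.80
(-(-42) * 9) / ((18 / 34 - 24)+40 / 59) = -379134 / 22861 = -16.58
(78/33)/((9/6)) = 52/33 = 1.58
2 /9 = 0.22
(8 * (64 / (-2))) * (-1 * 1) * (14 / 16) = 224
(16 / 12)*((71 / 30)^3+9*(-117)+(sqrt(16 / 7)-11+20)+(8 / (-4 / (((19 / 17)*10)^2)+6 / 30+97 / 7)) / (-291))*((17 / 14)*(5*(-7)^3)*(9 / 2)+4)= 89621274519899837449 / 6961592709000-149876*sqrt(7) / 21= 12854791.32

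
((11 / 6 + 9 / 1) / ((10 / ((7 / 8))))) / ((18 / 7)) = 637 / 1728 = 0.37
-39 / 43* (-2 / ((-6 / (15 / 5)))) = -39 / 43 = -0.91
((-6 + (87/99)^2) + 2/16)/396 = -0.01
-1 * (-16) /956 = 4 /239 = 0.02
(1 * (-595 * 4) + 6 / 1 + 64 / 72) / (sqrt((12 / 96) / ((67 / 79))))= -42716 * sqrt(10586) / 711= -6181.40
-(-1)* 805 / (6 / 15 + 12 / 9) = 12075 / 26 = 464.42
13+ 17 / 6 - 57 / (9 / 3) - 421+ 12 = -412.17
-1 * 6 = -6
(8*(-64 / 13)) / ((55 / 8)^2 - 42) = -32768 / 4381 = -7.48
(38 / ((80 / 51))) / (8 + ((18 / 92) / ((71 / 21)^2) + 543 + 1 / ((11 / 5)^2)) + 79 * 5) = 13594200807 / 530986805500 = 0.03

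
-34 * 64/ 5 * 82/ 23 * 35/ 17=-3194.43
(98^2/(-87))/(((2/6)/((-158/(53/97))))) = 147190904/1537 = 95765.06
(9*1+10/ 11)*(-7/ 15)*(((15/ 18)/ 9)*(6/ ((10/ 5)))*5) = -3815/ 594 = -6.42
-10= -10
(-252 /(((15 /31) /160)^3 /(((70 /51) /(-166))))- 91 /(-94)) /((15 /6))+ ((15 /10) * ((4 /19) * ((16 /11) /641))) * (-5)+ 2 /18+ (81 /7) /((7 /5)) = 590322678199172449799 /19590150891465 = 30133646.31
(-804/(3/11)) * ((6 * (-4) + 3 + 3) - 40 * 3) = 406824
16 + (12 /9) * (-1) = 44 /3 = 14.67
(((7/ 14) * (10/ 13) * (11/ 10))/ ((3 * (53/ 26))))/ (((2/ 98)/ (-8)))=-4312/ 159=-27.12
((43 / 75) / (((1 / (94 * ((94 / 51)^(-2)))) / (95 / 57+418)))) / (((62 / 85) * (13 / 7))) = 1861825567 / 378820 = 4914.80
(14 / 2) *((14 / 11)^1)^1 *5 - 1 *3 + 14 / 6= 43.88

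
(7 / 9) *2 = 14 / 9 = 1.56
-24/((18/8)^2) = -128/27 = -4.74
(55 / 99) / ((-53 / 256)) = -1280 / 477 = -2.68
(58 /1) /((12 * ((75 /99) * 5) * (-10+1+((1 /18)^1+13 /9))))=-319 /1875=-0.17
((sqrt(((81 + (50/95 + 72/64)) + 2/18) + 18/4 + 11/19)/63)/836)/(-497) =-sqrt(4566346)/5968127088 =-0.00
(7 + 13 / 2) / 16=27 / 32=0.84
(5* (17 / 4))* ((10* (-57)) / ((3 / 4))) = -16150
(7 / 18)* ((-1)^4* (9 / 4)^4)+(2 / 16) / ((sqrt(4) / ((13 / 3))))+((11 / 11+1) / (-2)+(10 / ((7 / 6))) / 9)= 36521 / 3584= 10.19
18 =18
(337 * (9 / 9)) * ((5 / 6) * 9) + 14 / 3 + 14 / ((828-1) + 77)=3433639 / 1356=2532.18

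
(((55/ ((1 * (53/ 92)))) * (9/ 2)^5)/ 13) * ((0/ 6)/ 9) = 0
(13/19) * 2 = 26/19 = 1.37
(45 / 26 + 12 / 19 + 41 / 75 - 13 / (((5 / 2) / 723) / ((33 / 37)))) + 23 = -4561157567 / 1370850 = -3327.25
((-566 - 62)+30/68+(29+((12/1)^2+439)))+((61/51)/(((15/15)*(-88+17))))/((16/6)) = -8841/568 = -15.57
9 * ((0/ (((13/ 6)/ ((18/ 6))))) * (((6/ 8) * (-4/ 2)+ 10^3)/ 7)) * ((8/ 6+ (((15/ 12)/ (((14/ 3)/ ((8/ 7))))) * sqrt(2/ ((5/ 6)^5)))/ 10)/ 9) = 0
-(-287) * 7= 2009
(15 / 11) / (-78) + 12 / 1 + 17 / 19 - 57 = -239763 / 5434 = -44.12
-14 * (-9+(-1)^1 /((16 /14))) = 553 /4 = 138.25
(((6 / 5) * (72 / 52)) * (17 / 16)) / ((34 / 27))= 729 / 520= 1.40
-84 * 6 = -504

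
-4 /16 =-1 /4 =-0.25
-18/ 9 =-2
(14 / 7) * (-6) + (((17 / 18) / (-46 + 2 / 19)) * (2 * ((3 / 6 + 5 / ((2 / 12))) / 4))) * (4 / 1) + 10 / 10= -192359 / 15696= -12.26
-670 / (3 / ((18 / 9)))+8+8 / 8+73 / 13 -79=-19931 / 39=-511.05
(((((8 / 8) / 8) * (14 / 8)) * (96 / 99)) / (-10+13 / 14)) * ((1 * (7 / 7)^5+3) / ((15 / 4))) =-1568 / 62865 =-0.02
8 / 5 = 1.60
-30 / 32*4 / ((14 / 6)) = -45 / 28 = -1.61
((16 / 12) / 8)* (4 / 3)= 2 / 9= 0.22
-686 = -686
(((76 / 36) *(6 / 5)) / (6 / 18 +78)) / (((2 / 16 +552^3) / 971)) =295184 / 1581048116375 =0.00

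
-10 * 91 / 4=-455 / 2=-227.50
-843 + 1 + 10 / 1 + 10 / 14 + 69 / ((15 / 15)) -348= -7772 / 7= -1110.29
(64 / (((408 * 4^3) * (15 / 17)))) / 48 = 1 / 17280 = 0.00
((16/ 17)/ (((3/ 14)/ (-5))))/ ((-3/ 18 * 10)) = 224/ 17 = 13.18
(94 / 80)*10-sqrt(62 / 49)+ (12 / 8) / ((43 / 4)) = 2045 / 172-sqrt(62) / 7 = 10.76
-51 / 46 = -1.11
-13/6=-2.17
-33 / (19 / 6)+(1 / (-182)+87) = 264791 / 3458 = 76.57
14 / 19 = 0.74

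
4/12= 0.33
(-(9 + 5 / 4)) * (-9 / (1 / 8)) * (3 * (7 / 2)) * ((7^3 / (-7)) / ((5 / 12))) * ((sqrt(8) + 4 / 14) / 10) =-4556412 * sqrt(2) / 25 - 650916 / 25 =-283786.23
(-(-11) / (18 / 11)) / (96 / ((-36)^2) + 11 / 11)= 363 / 58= 6.26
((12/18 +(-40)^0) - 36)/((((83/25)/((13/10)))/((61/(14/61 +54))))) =-15.12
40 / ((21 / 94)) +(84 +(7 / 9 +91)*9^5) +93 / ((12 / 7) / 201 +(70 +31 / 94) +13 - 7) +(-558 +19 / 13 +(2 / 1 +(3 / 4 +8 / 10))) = 11064208519840657 / 2041706940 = 5419097.28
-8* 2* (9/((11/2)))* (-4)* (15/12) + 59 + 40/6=196.58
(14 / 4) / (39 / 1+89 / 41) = 287 / 3376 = 0.09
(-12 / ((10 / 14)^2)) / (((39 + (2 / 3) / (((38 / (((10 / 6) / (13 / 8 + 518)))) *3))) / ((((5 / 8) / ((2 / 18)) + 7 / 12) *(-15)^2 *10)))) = -700635682845 / 83169139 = -8424.23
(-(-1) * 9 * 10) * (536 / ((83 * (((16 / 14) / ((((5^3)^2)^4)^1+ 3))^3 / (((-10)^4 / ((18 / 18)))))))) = 824505729704723791802117400000000000000000000000000000000.00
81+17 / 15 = 1232 / 15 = 82.13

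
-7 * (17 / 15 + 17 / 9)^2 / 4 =-32368 / 2025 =-15.98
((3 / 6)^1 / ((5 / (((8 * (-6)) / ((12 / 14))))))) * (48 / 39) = -448 / 65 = -6.89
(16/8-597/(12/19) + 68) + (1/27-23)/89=-8415383/9612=-875.51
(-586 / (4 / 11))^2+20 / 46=238917807 / 92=2596932.68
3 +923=926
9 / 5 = 1.80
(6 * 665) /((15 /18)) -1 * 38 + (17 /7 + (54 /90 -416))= 151796 /35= 4337.03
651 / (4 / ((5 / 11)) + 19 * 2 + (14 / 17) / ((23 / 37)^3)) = 673260945 / 51946036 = 12.96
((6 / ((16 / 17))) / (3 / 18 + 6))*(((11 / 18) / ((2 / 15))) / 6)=935 / 1184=0.79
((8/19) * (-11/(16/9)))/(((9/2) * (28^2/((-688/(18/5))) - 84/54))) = 21285/208012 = 0.10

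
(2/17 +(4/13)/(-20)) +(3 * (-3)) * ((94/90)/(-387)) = 54118/427635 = 0.13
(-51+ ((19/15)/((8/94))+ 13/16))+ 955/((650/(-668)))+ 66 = -2966341/3120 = -950.75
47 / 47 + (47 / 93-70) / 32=-3487 / 2976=-1.17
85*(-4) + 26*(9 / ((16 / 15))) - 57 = -1421 / 8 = -177.62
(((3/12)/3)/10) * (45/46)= 0.01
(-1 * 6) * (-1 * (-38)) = -228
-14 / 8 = -7 / 4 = -1.75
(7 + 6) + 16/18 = 125/9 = 13.89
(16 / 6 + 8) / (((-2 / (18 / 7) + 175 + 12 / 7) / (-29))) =-4872 / 2771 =-1.76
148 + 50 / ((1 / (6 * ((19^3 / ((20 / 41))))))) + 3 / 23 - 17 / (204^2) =237514658953 / 56304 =4218433.13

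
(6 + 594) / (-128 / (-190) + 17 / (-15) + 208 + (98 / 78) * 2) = 2223000 / 778247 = 2.86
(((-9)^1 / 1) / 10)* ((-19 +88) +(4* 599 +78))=-22887 / 10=-2288.70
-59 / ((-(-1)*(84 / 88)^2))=-28556 / 441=-64.75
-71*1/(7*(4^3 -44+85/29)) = -2059/4655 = -0.44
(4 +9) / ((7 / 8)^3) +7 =9057 / 343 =26.41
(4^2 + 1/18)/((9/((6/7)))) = 289/189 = 1.53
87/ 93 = 0.94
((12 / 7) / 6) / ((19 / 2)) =4 / 133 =0.03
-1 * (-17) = 17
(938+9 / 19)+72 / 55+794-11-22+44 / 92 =40889809 / 24035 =1701.26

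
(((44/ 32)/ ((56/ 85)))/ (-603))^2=874225/ 72977780736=0.00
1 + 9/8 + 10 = 97/8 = 12.12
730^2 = 532900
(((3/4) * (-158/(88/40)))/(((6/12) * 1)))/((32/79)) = -93615/352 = -265.95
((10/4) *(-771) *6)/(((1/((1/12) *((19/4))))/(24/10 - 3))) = 43947/16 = 2746.69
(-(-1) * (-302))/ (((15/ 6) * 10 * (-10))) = 151/ 125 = 1.21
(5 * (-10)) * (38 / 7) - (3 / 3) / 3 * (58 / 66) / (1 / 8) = -189724 / 693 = -273.77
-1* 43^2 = -1849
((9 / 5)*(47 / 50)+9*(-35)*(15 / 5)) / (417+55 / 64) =-7546464 / 3342875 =-2.26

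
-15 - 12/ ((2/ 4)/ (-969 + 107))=20673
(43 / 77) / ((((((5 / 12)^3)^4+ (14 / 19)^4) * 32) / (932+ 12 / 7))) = 10205161387418676363264 / 184635922262649692219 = 55.27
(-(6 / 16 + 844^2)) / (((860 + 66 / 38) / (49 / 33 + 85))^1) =-154508609083 / 2161236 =-71490.85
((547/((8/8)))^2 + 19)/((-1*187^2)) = -299228/34969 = -8.56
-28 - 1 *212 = -240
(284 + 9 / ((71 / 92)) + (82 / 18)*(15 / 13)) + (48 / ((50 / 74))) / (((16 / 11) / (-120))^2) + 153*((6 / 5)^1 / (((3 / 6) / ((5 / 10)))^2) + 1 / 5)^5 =4193648675074 / 8653125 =484639.79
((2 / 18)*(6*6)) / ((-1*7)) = -4 / 7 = -0.57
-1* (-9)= 9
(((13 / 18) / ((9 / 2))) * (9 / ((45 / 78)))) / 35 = 338 / 4725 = 0.07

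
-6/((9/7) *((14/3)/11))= -11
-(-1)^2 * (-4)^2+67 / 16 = -189 / 16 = -11.81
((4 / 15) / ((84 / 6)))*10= 4 / 21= 0.19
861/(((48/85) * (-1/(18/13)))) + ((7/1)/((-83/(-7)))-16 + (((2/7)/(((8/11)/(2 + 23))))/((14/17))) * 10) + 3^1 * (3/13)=-848711895/422968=-2006.56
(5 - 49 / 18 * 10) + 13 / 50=-9883 / 450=-21.96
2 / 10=1 / 5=0.20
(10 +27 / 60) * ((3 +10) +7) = 209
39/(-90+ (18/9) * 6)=-1/2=-0.50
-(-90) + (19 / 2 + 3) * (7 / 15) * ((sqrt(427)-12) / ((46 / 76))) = -590 / 23 + 665 * sqrt(427) / 69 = 173.50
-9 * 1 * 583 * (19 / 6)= -16615.50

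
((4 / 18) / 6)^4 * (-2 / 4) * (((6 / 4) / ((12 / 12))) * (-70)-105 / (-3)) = 35 / 531441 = 0.00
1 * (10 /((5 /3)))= 6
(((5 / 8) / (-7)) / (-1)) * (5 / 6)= 25 / 336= 0.07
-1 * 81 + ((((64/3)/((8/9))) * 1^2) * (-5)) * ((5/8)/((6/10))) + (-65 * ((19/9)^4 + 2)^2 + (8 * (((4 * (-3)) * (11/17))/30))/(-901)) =-103106435416979039/3296733127785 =-31275.34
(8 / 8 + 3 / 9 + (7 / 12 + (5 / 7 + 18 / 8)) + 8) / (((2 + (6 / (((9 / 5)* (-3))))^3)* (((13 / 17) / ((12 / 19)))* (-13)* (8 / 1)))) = -6704613 / 41177864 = -0.16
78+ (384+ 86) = 548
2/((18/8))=8/9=0.89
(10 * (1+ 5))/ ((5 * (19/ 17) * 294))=34/ 931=0.04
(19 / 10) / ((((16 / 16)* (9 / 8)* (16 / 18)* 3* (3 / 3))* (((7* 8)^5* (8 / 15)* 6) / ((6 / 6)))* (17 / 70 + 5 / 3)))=0.00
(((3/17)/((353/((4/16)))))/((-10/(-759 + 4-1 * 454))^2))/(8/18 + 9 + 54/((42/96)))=276257709/20093748400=0.01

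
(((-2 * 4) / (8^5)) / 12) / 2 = -0.00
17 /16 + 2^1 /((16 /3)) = 23 /16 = 1.44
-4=-4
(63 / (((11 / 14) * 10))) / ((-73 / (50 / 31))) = -4410 / 24893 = -0.18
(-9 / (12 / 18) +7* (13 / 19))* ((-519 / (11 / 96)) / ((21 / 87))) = 239130288 / 1463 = 163452.01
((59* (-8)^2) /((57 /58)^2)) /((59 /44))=9473024 /3249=2915.67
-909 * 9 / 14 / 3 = -2727 / 14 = -194.79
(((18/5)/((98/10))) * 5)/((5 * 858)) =3/7007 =0.00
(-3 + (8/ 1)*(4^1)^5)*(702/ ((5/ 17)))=97727526/ 5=19545505.20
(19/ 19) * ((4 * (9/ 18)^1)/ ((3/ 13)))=8.67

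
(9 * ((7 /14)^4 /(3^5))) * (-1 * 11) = -11 /432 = -0.03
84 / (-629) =-84 / 629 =-0.13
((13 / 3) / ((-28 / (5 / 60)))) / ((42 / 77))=-143 / 6048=-0.02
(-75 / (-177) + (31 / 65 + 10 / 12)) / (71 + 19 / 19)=39899 / 1656720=0.02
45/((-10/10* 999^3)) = -5/110778111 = -0.00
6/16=3/8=0.38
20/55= 4/11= 0.36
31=31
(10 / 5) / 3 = 2 / 3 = 0.67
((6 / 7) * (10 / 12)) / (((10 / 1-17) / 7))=-5 / 7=-0.71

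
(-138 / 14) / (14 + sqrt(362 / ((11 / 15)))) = 759 / 1637 - 69 * sqrt(59730) / 22918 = -0.27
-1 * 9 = -9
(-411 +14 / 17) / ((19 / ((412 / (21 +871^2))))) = -75602 / 6448627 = -0.01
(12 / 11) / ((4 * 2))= 3 / 22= 0.14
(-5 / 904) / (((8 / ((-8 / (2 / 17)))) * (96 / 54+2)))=45 / 3616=0.01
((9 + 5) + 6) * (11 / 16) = 55 / 4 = 13.75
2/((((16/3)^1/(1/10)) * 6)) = 1/160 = 0.01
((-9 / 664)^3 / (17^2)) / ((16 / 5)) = -3645 / 1353698861056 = -0.00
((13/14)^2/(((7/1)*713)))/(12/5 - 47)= -845/218146628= -0.00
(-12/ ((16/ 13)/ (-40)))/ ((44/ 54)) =5265/ 11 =478.64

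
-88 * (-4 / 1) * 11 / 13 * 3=11616 / 13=893.54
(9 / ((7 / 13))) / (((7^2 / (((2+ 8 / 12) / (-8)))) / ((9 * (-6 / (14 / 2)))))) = 0.88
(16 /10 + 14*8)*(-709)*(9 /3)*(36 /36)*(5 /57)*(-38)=805424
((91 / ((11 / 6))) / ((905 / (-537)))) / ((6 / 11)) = -48867 / 905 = -54.00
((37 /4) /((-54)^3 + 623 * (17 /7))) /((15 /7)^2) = -1813 /140355900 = -0.00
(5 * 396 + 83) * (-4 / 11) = -8252 / 11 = -750.18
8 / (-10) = -4 / 5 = -0.80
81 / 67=1.21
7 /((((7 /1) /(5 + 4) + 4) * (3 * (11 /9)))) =189 /473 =0.40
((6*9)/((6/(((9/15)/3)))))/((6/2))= 0.60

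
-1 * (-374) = 374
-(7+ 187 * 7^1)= -1316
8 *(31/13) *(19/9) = 40.27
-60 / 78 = -10 / 13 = -0.77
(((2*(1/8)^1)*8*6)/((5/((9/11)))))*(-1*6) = -648/55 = -11.78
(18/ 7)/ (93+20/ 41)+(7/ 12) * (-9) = -560499/ 107324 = -5.22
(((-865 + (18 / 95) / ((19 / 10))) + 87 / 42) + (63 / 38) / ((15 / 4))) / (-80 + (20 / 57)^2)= 196132617 / 18166400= 10.80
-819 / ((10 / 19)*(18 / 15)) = -5187 / 4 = -1296.75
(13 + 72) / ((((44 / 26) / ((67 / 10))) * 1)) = 336.52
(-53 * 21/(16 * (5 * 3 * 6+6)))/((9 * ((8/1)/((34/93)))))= -0.00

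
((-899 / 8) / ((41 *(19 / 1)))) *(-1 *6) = 2697 / 3116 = 0.87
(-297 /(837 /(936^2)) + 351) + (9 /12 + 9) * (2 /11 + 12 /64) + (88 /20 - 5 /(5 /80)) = -310593.77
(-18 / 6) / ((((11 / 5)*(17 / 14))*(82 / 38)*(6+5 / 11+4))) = -0.05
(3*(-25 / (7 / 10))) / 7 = -15.31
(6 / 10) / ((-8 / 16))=-6 / 5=-1.20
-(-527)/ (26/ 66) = 17391/ 13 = 1337.77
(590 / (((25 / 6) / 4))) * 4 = 11328 / 5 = 2265.60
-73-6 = -79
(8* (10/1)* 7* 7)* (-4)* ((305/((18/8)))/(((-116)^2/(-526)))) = 628885600/7569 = 83087.01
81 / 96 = 27 / 32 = 0.84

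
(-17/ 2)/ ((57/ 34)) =-289/ 57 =-5.07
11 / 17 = 0.65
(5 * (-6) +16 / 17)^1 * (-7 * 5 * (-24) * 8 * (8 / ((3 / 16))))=-141639680 / 17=-8331745.88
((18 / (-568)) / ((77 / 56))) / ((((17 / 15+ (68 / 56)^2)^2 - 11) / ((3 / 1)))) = 466754400 / 28347731291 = 0.02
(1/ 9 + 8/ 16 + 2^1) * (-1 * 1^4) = -47/ 18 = -2.61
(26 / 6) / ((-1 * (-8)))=13 / 24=0.54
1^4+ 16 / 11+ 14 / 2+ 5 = 159 / 11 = 14.45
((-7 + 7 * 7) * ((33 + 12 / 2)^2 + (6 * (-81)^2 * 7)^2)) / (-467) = -3189245529330 / 467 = -6829219548.89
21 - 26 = -5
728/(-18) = -364/9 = -40.44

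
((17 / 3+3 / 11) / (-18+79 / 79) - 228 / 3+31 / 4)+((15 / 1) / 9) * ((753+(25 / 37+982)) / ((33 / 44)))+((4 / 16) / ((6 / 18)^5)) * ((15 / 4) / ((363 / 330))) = 1990460111 / 498168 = 3995.56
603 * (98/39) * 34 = 669732/13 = 51517.85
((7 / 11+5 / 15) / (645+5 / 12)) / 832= 2 / 1107535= 0.00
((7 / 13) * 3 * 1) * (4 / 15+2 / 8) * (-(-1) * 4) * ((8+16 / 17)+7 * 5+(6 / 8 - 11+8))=123039 / 884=139.18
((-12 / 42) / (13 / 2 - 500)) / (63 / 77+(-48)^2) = 44 / 175163877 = 0.00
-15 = -15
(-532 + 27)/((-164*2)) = 505/328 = 1.54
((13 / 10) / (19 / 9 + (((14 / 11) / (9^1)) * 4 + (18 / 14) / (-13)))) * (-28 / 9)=-1.57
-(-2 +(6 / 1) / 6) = 1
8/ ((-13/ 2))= -16/ 13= -1.23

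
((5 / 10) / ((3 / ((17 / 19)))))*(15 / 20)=17 / 152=0.11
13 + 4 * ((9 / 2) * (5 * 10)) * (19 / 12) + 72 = 1510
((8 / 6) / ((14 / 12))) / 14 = 4 / 49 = 0.08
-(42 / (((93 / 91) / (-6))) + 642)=-12258 / 31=-395.42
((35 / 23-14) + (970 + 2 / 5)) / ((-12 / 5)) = -110161 / 276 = -399.13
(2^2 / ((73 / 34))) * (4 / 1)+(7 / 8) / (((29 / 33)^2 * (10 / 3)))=38269757 / 4911440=7.79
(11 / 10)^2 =121 / 100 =1.21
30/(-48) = -5/8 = -0.62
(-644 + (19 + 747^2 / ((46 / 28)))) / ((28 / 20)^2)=172975.84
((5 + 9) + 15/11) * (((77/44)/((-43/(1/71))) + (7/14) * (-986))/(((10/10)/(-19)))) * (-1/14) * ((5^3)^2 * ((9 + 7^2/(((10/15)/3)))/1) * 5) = -693229828361484375/3761296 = -184306108416.22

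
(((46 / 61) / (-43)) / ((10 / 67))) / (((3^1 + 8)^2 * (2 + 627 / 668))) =-1029388 / 3115114145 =-0.00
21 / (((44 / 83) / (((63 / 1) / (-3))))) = -36603 / 44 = -831.89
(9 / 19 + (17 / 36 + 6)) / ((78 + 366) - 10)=4751 / 296856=0.02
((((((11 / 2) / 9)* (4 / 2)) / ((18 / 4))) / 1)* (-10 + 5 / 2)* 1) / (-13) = 55 / 351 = 0.16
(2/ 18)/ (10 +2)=1/ 108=0.01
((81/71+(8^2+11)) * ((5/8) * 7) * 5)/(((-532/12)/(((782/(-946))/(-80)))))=-0.39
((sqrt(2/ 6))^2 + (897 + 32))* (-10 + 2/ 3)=-78064/ 9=-8673.78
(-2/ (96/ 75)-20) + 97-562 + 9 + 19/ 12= -22847/ 48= -475.98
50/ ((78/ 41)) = 1025/ 39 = 26.28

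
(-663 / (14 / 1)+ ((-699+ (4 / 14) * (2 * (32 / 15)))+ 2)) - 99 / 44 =-745.39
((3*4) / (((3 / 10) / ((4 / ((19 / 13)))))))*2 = 218.95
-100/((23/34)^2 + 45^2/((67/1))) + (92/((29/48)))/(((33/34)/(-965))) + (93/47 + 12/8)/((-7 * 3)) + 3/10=-188798279923136043/1246997870965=-151402.25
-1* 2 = -2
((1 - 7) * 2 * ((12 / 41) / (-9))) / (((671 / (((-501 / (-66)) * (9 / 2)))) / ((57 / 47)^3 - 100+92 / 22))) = -645642621828 / 345609220913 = -1.87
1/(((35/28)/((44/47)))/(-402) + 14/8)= 70752/123581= 0.57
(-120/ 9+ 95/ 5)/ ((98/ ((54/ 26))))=153/ 1274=0.12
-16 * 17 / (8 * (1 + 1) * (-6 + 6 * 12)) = -17 / 66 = -0.26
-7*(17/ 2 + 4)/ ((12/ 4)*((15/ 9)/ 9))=-315/ 2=-157.50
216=216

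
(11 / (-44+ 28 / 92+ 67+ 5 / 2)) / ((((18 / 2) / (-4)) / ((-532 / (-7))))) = -153824 / 10683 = -14.40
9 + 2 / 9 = 83 / 9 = 9.22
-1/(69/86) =-86/69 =-1.25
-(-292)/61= 292/61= 4.79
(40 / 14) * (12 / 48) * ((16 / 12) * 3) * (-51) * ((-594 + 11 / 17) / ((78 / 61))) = 879010 / 13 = 67616.15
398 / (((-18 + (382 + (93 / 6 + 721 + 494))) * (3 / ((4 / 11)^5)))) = 815104 / 1540774917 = 0.00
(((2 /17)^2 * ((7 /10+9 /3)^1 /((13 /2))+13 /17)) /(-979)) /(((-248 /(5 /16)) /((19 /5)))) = 1273 /14097165680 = 0.00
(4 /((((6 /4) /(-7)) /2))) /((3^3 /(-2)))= 224 /81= 2.77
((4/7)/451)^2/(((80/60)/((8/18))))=16/29899947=0.00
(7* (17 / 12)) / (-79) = -0.13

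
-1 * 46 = -46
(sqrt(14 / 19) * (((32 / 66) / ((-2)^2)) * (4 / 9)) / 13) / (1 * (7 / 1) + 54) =16 * sqrt(266) / 4474899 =0.00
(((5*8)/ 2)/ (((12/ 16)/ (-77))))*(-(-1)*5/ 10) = -1026.67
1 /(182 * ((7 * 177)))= 1 /225498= 0.00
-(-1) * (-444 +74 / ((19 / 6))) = -7992 / 19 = -420.63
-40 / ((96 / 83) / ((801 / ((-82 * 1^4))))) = 110805 / 328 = 337.82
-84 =-84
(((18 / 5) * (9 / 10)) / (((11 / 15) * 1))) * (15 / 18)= 3.68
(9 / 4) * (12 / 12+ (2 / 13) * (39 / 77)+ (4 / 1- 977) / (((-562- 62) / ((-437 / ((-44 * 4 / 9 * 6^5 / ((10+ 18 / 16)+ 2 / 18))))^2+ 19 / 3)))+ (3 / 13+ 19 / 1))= 15805341051461240179 / 232711542603251712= 67.92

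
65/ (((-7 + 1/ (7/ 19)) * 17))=-91/ 102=-0.89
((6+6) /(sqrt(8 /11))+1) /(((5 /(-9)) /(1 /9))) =-3 * sqrt(22) /5 - 1 /5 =-3.01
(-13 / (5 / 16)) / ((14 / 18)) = -1872 / 35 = -53.49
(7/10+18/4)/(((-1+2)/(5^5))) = 16250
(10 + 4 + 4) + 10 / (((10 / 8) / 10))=98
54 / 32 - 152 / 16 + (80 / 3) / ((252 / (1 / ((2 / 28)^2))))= 5585 / 432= 12.93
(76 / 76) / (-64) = -1 / 64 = -0.02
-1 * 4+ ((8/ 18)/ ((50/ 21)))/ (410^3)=-10338149993/ 2584537500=-4.00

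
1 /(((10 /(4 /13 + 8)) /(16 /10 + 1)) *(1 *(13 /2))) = 108 /325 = 0.33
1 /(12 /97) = 8.08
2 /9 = 0.22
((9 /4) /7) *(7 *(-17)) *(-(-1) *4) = -153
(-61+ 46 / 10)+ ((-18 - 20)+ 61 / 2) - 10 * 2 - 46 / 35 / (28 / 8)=-8259 / 98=-84.28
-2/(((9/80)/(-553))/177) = 5220320/3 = 1740106.67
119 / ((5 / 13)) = 1547 / 5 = 309.40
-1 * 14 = -14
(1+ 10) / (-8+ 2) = -11 / 6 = -1.83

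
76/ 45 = 1.69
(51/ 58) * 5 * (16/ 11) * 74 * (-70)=-10567200/ 319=-33126.02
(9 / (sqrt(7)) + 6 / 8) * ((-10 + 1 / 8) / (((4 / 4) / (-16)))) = 655.97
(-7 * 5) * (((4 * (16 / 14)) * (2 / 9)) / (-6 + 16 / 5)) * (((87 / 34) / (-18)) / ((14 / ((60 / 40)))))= -1450 / 7497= -0.19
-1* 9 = -9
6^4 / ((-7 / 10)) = -12960 / 7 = -1851.43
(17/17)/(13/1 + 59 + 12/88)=22/1587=0.01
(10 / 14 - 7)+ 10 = 3.71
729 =729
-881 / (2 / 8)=-3524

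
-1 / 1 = -1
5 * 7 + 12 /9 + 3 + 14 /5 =632 /15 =42.13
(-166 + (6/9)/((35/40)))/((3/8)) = -27760/63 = -440.63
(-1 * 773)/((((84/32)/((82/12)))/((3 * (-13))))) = 1648036/21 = 78477.90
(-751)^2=564001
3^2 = 9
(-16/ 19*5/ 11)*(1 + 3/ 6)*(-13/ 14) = 780/ 1463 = 0.53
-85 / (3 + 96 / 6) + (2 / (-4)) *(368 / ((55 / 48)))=-172483 / 1045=-165.06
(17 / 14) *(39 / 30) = 221 / 140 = 1.58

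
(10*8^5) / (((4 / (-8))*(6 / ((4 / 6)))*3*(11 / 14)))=-9175040 / 297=-30892.39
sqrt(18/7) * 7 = 3 * sqrt(14) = 11.22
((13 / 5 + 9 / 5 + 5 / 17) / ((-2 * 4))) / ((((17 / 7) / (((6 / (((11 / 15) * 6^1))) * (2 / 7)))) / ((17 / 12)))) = -399 / 2992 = -0.13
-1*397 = -397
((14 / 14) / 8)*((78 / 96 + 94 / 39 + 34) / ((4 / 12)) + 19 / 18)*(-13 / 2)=-211019 / 2304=-91.59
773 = 773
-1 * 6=-6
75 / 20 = 15 / 4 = 3.75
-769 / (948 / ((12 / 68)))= -769 / 5372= -0.14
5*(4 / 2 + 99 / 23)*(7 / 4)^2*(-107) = -3801175 / 368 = -10329.28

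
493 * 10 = 4930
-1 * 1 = -1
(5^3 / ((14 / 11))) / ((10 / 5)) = 1375 / 28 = 49.11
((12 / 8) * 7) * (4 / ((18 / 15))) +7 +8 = 50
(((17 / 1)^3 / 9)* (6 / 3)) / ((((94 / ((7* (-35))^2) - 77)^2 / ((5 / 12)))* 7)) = 12643958621875 / 1153511376798294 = 0.01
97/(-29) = -97/29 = -3.34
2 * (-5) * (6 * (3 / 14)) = -90 / 7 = -12.86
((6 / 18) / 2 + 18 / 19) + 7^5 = 1916125 / 114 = 16808.11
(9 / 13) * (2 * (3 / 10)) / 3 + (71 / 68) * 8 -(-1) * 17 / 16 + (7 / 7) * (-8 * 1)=27473 / 17680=1.55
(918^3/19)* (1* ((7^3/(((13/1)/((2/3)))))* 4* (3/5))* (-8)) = -16982520113664/1235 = -13751028432.12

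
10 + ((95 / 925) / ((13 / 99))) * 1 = 25931 / 2405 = 10.78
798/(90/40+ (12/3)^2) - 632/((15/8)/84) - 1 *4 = -10319964/365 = -28273.87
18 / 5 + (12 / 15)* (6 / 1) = 42 / 5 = 8.40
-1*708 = -708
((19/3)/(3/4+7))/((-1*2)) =-38/93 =-0.41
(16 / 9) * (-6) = -32 / 3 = -10.67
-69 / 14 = -4.93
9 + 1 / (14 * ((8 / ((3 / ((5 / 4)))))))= 1263 / 140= 9.02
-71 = -71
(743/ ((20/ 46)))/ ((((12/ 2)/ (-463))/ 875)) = -1384636225/ 12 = -115386352.08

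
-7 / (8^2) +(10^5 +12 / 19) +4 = 121605499 / 1216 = 100004.52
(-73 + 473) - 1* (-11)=411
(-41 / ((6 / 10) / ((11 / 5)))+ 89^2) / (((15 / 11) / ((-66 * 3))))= -5641504 / 5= -1128300.80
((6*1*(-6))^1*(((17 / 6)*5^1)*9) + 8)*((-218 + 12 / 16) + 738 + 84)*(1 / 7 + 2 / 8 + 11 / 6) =-1036340723 / 168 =-6168694.78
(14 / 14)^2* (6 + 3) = 9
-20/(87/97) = -1940/87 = -22.30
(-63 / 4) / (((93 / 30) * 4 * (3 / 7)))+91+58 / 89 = 1957521 / 22072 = 88.69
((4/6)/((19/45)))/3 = 10/19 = 0.53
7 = 7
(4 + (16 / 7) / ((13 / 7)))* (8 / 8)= 5.23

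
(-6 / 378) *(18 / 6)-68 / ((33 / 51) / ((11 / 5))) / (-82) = 11933 / 4305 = 2.77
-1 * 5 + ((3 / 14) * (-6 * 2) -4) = -81 / 7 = -11.57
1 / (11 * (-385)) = -1 / 4235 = -0.00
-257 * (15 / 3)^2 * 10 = -64250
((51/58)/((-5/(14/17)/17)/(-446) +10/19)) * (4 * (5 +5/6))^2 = 988237880/1088109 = 908.22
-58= -58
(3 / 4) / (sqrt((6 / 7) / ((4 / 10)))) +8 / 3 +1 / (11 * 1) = sqrt(105) / 20 +91 / 33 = 3.27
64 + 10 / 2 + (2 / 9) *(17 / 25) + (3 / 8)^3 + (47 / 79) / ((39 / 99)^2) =112334231933 / 1538035200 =73.04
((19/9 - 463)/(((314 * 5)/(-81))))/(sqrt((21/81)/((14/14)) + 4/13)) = 55998 * sqrt(7761)/156215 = 31.58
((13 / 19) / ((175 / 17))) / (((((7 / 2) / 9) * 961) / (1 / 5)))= 3978 / 111836375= 0.00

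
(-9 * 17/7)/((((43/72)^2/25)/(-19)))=376747200/12943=29108.18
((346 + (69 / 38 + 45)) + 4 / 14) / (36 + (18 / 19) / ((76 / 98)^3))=95628178 / 9251697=10.34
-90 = -90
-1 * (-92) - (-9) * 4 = 128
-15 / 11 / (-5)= 3 / 11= 0.27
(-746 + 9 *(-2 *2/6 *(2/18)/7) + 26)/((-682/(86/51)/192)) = 41615744/121737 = 341.85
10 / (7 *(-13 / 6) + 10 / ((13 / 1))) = -780 / 1123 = -0.69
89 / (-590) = -89 / 590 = -0.15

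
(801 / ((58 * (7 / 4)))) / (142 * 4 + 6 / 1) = 801 / 58261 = 0.01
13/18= 0.72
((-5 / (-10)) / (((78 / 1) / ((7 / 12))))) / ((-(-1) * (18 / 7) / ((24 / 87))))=49 / 122148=0.00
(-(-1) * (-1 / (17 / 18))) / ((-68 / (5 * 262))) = 5895 / 289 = 20.40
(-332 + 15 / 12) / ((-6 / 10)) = 2205 / 4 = 551.25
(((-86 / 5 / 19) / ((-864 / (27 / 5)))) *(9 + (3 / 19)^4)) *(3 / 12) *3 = 15131313 / 396175840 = 0.04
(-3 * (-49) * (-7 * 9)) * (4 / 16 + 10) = -379701 / 4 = -94925.25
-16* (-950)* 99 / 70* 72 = 1547794.29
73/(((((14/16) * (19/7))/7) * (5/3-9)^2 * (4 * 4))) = 4599/18392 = 0.25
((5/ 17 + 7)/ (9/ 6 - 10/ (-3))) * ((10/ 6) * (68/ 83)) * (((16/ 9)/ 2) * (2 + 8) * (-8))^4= 832149913600000/ 15792327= 52693305.65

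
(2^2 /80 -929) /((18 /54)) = -55737 /20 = -2786.85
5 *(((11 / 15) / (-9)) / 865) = -11 / 23355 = -0.00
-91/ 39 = -7/ 3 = -2.33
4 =4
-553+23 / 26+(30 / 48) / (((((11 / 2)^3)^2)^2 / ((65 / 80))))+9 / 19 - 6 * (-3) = -827349350241785779 / 1550383618100174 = -533.64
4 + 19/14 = 75/14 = 5.36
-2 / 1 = -2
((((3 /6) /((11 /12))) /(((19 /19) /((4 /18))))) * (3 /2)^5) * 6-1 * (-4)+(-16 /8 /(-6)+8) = 2357 /132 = 17.86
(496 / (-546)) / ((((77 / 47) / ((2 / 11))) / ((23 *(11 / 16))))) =-33511 / 21021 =-1.59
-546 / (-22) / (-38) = -273 / 418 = -0.65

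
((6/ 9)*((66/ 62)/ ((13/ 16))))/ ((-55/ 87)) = -2784/ 2015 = -1.38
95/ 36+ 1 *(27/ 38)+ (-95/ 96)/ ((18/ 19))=75673/ 32832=2.30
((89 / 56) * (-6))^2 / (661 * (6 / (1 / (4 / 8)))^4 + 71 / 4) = 71289 / 41990060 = 0.00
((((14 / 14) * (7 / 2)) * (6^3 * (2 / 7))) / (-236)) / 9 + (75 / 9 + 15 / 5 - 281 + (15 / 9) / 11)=-524944 / 1947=-269.62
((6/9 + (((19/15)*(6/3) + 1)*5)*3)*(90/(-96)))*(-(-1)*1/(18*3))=-805/864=-0.93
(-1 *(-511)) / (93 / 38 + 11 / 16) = 155344 / 953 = 163.01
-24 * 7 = -168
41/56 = 0.73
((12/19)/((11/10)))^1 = 120/209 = 0.57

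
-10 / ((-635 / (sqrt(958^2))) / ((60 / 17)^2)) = 6897600 / 36703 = 187.93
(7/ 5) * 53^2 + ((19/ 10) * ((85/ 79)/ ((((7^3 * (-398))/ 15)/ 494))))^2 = 2286965988282821593/ 581538632876180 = 3932.61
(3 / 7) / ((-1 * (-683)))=3 / 4781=0.00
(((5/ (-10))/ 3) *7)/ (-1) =7/ 6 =1.17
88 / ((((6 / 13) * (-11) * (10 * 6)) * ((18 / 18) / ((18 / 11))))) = -26 / 55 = -0.47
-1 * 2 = -2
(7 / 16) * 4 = 7 / 4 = 1.75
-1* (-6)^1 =6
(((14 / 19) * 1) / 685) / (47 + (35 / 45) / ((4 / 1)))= 0.00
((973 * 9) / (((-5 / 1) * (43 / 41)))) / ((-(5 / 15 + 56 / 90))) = 3231333 / 1849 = 1747.61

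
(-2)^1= -2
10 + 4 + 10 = 24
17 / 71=0.24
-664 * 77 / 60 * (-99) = 421806 / 5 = 84361.20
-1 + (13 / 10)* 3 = 29 / 10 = 2.90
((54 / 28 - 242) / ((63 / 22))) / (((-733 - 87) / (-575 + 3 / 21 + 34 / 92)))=-1367816087 / 23288328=-58.73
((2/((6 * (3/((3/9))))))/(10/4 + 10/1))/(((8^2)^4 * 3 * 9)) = 1/152882380800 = 0.00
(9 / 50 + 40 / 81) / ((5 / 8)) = 10916 / 10125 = 1.08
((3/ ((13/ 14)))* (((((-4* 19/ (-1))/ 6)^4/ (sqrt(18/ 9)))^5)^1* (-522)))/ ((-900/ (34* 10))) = 68012211386183110741338451634290688* sqrt(2)/ 75546995355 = 1273165018639754133633969.00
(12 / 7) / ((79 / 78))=936 / 553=1.69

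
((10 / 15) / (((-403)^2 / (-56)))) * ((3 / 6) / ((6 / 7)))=-196 / 1461681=-0.00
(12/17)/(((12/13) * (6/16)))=104/51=2.04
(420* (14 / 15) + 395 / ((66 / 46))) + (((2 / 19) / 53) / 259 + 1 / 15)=667.37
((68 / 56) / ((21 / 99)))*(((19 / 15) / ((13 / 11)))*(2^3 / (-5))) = -156332 / 15925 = -9.82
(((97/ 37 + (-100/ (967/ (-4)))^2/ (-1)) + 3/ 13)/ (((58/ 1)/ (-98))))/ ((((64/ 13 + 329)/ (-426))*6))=1398537251244/ 1451848169159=0.96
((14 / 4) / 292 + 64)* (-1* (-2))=37383 / 292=128.02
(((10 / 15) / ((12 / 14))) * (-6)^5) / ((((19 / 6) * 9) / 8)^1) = -32256 / 19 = -1697.68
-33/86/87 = -11/2494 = -0.00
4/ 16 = 0.25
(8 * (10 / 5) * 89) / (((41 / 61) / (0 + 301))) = 26146064 / 41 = 637708.88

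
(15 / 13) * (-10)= -150 / 13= -11.54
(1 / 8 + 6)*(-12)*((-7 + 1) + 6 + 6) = -441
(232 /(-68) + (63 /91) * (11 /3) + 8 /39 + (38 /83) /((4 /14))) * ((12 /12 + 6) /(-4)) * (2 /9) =-179935 /495261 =-0.36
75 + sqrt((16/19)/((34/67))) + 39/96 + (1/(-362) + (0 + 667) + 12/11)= 2 * sqrt(43282)/323 + 47369515/63712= 744.78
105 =105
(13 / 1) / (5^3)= 13 / 125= 0.10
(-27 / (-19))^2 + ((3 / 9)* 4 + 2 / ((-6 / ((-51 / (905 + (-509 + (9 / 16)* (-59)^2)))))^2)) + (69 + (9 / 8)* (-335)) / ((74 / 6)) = -3275905678470173 / 151591502154600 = -21.61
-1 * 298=-298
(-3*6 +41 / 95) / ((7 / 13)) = -21697 / 665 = -32.63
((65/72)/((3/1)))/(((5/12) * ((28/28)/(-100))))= -72.22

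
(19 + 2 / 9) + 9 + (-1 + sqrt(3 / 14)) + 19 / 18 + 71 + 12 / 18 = sqrt(42) / 14 + 1799 / 18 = 100.41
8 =8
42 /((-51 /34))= -28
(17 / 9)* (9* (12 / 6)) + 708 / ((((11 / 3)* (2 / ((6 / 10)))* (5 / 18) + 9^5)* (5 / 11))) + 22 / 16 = 1693334221 / 47832440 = 35.40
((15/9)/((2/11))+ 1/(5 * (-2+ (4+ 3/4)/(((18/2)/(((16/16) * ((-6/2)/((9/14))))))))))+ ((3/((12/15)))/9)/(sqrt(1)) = 137927/14460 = 9.54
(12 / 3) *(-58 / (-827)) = 232 / 827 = 0.28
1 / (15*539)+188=1519981 / 8085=188.00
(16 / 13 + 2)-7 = -49 / 13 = -3.77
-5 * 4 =-20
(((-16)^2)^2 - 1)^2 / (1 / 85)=365061079125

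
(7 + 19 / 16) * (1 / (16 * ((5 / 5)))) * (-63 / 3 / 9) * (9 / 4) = -2751 / 1024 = -2.69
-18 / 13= -1.38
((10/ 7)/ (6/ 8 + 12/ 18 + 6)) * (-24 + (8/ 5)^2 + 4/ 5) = -12384/ 3115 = -3.98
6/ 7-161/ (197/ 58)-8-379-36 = -647501/ 1379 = -469.54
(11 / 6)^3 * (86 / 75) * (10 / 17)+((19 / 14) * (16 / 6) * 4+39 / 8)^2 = 8175027109 / 21591360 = 378.62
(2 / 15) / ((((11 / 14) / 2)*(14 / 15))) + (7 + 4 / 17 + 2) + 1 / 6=10957 / 1122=9.77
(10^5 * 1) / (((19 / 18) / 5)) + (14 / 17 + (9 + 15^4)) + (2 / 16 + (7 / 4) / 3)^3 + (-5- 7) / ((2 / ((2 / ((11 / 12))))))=25752180493073 / 49116672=524306.30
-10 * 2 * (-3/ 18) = 10/ 3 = 3.33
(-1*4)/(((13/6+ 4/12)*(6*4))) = -0.07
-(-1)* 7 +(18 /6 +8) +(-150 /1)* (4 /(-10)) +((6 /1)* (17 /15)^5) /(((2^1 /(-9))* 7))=13936393 /196875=70.79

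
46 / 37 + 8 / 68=856 / 629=1.36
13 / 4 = 3.25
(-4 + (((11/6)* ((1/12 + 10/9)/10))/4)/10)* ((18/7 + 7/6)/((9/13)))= -704404207/32659200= -21.57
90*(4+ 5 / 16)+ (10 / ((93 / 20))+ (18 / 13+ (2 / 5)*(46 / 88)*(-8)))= 207457711 / 531960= 389.99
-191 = -191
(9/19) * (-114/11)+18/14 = -279/77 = -3.62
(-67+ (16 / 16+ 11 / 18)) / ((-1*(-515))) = -1177 / 9270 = -0.13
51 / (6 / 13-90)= -0.57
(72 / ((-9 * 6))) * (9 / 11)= -1.09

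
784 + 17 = 801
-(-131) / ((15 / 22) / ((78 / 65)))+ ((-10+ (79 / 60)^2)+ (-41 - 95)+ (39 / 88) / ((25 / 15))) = 3427757 / 39600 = 86.56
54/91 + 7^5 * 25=38235979/91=420175.59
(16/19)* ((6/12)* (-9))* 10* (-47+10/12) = 33240/19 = 1749.47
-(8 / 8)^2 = -1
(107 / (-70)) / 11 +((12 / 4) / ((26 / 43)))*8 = 395929 / 10010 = 39.55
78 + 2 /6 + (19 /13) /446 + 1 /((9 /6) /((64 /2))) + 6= 1838023 /17394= 105.67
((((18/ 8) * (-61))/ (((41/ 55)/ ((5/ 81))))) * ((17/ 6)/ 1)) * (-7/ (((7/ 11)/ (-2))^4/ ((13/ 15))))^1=21711285310/ 1139103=19059.98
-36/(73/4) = -144/73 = -1.97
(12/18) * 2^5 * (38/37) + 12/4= 2765/111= 24.91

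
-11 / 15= -0.73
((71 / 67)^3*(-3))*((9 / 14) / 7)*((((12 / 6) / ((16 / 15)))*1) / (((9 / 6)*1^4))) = -48317985 / 117899096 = -0.41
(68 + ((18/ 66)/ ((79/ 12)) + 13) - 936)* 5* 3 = -11144385/ 869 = -12824.38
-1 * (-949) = 949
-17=-17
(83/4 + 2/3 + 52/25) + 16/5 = 26.70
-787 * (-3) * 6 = 14166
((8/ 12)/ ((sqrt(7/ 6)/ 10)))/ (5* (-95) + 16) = -20* sqrt(42)/ 9639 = -0.01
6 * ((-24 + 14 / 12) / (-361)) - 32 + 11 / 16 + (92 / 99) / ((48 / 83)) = -50308097 / 1715472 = -29.33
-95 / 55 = -19 / 11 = -1.73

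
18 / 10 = 9 / 5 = 1.80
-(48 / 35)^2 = -2304 / 1225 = -1.88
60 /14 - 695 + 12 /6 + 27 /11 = -52842 /77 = -686.26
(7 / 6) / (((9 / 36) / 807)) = 3766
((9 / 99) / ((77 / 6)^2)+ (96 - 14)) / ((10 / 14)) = 5347994 / 46585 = 114.80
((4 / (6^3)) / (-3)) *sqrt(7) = -sqrt(7) / 162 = -0.02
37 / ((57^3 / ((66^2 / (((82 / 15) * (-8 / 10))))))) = -111925 / 562438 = -0.20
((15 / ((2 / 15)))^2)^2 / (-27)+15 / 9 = -284765545 / 48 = -5932615.52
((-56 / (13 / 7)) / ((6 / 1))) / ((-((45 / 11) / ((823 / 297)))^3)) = 1.56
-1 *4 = -4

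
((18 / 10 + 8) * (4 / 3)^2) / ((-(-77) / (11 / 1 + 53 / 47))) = 4256 / 1551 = 2.74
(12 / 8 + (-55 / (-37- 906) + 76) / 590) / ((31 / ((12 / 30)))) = 906278 / 43118675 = 0.02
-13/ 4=-3.25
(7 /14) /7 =1 /14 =0.07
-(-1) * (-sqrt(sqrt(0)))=0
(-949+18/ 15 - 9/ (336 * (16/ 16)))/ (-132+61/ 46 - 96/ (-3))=12208009/ 1270920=9.61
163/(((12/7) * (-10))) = -1141/120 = -9.51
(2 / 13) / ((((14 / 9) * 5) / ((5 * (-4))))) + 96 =8700 / 91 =95.60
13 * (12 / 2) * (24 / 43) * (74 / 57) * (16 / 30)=123136 / 4085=30.14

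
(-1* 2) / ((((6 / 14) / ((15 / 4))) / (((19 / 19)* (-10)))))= 175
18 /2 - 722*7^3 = -247637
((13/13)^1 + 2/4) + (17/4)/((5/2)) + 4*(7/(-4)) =-19/5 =-3.80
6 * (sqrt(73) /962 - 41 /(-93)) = 3 * sqrt(73) /481+82 /31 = 2.70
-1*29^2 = -841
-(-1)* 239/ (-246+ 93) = -239/ 153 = -1.56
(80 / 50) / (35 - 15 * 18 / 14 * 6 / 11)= 0.07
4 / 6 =2 / 3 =0.67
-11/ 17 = -0.65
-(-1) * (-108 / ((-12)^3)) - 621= -9935 / 16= -620.94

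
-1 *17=-17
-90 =-90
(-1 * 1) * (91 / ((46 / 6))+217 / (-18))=77 / 414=0.19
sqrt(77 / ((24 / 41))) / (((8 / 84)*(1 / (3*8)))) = 21*sqrt(18942) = 2890.23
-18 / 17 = -1.06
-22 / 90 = -11 / 45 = -0.24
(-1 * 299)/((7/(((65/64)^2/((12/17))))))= -21475675/344064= -62.42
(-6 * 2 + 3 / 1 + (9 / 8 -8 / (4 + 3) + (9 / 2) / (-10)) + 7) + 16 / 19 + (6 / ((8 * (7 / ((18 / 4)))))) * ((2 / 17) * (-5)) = -24669 / 12920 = -1.91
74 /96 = 37 /48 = 0.77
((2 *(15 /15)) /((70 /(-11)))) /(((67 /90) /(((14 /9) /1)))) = -44 /67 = -0.66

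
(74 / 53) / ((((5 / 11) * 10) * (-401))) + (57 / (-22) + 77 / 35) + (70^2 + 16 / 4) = 57319013251 / 11689150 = 4903.61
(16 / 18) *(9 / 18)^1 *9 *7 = 28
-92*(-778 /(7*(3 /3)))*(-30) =-2147280 /7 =-306754.29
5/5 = 1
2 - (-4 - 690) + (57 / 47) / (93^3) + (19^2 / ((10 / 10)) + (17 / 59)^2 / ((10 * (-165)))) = 1057.00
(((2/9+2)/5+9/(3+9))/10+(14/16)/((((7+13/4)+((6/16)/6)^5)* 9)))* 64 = 22805032/2763747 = 8.25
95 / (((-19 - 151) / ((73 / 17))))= -1387 / 578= -2.40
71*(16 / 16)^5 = 71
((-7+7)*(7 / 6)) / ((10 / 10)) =0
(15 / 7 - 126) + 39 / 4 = -3195 / 28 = -114.11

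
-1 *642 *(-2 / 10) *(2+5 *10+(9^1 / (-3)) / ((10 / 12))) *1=155364 / 25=6214.56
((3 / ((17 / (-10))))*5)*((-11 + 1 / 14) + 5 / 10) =10950 / 119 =92.02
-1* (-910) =910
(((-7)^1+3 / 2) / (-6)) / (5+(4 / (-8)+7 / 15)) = 55 / 298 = 0.18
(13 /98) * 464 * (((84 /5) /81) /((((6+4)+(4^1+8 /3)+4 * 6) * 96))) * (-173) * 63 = -65221 /1830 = -35.64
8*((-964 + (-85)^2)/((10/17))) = 425748/5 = 85149.60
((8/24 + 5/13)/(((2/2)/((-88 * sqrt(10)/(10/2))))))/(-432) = 154 * sqrt(10)/5265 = 0.09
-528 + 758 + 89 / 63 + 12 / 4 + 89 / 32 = 478183 / 2016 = 237.19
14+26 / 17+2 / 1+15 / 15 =315 / 17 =18.53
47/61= 0.77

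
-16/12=-4/3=-1.33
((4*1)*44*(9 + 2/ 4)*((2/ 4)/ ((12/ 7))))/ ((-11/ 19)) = -2527/ 3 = -842.33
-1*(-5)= 5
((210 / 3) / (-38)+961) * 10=182240 / 19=9591.58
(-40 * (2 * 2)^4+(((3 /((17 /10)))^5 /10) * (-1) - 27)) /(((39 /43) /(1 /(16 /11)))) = -6896388160387 /885990768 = -7783.81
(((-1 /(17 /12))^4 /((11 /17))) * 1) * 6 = 124416 /54043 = 2.30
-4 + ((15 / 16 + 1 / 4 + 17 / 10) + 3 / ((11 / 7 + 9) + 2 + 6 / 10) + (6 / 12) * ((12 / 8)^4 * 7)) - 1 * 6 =799117 / 73760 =10.83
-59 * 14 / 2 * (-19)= 7847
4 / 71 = 0.06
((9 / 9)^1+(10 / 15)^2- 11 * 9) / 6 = -439 / 27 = -16.26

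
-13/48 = -0.27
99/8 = 12.38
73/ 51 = 1.43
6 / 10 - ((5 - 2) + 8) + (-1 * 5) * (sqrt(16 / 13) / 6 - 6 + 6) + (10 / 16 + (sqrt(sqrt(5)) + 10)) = -10 * sqrt(13) / 39 + 9 / 40 + 5^(1 / 4) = 0.80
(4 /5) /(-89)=-4 /445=-0.01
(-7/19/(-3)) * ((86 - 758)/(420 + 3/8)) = -12544/63897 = -0.20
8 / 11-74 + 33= -443 / 11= -40.27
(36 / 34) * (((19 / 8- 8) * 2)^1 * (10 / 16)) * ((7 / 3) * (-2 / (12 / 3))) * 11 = 51975 / 544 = 95.54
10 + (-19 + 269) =260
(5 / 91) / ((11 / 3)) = 15 / 1001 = 0.01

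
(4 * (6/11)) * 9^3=17496/11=1590.55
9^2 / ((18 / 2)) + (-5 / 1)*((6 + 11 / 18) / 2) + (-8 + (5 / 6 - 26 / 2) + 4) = -853 / 36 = -23.69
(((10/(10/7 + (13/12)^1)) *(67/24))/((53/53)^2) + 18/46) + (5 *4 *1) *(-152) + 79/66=-969637489/320298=-3027.30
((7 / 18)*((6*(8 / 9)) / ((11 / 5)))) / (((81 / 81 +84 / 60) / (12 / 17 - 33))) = -21350 / 1683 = -12.69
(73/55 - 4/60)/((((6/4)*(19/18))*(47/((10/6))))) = 832/29469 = 0.03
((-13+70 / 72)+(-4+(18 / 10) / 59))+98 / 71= -11021501 / 754020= -14.62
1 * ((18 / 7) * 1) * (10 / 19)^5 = 1800000 / 17332693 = 0.10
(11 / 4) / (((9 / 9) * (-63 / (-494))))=2717 / 126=21.56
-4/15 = -0.27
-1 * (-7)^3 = 343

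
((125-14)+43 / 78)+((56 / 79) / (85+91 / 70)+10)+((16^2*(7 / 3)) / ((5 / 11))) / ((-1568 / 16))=6709739993 / 62041070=108.15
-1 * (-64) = 64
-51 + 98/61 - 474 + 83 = -26864/61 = -440.39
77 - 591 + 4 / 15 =-7706 / 15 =-513.73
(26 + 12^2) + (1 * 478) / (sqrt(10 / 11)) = 170 + 239 * sqrt(110) / 5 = 671.33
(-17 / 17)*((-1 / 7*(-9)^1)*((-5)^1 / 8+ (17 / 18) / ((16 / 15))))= -75 / 224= -0.33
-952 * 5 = -4760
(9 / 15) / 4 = 3 / 20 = 0.15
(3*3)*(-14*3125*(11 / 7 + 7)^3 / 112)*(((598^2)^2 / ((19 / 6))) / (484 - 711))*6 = 3495936471557400000000 / 1479359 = 2363142733817416.87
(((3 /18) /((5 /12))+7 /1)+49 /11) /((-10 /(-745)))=48574 /55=883.16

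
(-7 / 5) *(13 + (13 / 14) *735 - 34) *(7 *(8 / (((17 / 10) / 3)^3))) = -1400263200 / 4913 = -285011.85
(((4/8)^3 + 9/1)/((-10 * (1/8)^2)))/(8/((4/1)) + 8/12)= -219/10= -21.90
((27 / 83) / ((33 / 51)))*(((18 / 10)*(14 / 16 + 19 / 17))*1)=65853 / 36520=1.80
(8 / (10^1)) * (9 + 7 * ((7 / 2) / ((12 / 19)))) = 1147 / 30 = 38.23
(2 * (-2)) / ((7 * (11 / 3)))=-12 / 77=-0.16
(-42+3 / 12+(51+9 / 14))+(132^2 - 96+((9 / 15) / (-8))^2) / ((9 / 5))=64757701 / 6720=9636.56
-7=-7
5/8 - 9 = -67/8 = -8.38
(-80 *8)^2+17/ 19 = 7782417/ 19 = 409600.89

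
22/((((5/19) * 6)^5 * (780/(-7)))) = -190659623/9477000000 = -0.02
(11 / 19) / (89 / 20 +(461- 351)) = 220 / 43491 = 0.01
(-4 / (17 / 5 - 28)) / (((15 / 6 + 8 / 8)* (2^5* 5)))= 0.00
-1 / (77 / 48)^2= -0.39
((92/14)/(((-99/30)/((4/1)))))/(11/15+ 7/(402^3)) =-199225411200/18341733487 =-10.86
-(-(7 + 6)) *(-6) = -78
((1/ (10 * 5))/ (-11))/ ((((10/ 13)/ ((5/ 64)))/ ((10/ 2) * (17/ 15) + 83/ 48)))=-923/ 675840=-0.00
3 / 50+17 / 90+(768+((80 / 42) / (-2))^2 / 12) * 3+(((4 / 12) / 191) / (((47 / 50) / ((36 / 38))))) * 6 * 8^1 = 1444542097724 / 626819025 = 2304.56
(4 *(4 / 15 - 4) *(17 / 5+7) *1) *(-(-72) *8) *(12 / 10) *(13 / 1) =-174440448 / 125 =-1395523.58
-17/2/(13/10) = -85/13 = -6.54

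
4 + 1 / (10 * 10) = 401 / 100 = 4.01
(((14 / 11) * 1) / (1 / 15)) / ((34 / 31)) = 3255 / 187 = 17.41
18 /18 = 1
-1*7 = -7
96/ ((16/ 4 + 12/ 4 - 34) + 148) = 96/ 121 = 0.79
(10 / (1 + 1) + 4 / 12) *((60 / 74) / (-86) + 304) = 7738384 / 4773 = 1621.28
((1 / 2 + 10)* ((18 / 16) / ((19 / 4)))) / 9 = 21 / 76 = 0.28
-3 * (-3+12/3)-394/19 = -451/19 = -23.74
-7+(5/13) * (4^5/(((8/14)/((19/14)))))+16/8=12095/13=930.38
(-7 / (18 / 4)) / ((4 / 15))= -35 / 6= -5.83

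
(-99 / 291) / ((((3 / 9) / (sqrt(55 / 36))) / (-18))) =297* sqrt(55) / 97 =22.71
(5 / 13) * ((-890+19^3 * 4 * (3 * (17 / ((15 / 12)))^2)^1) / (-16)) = -190284971 / 520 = -365932.64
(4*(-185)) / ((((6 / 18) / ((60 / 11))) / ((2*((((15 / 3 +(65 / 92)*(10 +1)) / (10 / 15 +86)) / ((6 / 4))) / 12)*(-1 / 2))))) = 652125 / 6578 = 99.14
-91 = -91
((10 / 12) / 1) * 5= 25 / 6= 4.17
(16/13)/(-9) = -16/117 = -0.14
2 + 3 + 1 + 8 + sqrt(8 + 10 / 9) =sqrt(82) / 3 + 14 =17.02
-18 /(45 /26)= -52 /5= -10.40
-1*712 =-712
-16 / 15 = -1.07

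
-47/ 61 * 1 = -47/ 61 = -0.77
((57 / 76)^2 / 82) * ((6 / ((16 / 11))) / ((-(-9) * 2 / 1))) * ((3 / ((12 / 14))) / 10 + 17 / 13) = 14223 / 5457920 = 0.00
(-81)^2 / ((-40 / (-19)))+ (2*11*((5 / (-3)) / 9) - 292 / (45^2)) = 50418559 / 16200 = 3112.26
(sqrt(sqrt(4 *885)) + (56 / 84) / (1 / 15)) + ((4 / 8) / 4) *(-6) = sqrt(2) *885^(1 / 4) + 37 / 4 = 16.96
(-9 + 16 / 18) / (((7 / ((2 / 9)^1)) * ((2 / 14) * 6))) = -73 / 243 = -0.30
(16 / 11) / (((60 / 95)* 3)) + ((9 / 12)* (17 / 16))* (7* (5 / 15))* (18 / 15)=47503 / 15840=3.00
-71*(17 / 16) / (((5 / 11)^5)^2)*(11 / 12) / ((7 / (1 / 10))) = -344371186427477 / 131250000000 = -2623.78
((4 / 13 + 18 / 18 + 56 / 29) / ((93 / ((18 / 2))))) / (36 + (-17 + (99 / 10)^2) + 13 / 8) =22200 / 8402953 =0.00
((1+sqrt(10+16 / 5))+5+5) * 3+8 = 3 * sqrt(330) / 5+41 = 51.90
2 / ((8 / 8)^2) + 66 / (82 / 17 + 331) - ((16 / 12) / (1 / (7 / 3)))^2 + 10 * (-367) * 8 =-411526532 / 14013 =-29367.48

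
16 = 16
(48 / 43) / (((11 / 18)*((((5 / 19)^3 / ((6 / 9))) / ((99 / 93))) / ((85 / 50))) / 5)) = 100744992 / 166625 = 604.62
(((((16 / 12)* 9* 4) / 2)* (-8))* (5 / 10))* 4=-384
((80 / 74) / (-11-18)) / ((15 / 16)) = -128 / 3219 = -0.04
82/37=2.22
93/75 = 31/25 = 1.24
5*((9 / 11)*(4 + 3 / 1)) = 315 / 11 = 28.64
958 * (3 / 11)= 2874 / 11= 261.27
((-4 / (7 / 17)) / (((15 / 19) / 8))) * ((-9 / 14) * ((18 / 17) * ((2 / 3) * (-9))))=-98496 / 245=-402.02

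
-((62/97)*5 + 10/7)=-3140/679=-4.62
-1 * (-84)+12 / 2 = 90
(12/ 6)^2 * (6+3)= 36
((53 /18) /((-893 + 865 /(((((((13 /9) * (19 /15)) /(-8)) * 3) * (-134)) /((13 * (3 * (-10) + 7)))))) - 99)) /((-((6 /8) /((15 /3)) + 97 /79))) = 26650255 /47453423094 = 0.00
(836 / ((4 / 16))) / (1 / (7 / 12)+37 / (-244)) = 5711552 / 2669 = 2139.96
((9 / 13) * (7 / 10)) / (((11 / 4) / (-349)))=-43974 / 715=-61.50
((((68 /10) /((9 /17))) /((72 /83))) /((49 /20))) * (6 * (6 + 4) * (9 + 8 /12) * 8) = 111299680 /3969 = 28042.25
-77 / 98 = -11 / 14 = -0.79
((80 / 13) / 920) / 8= 1 / 1196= 0.00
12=12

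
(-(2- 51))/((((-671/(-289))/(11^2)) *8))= 155771/488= 319.20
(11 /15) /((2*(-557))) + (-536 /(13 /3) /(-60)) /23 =0.09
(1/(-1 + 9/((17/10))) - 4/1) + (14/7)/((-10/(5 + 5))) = -421/73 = -5.77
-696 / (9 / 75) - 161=-5961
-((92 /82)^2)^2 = -4477456 /2825761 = -1.58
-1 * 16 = -16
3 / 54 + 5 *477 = 42931 / 18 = 2385.06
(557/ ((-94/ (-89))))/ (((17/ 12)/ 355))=105590490/ 799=132153.30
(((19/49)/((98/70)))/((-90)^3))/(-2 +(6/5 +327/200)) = -0.00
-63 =-63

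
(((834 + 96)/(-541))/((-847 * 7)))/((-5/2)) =-0.00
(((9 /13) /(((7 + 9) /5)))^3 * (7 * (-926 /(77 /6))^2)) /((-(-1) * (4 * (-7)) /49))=-175809376125 /272217088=-645.84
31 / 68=0.46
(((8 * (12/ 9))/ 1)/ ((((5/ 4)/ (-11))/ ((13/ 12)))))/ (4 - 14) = 2288/ 225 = 10.17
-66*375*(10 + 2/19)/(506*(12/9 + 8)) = -162000/3059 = -52.96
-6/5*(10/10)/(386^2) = -3/372490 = -0.00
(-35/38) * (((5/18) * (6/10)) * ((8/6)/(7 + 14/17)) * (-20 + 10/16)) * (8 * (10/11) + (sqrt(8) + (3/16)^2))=13175 * sqrt(2)/12996 + 271128325/73193472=5.14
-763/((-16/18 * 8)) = 107.30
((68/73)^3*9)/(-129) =-943296/16727731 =-0.06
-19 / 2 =-9.50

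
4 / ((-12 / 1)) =-1 / 3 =-0.33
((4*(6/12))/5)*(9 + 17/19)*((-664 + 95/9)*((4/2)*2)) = -8845024/855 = -10345.06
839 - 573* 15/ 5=-880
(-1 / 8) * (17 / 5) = -17 / 40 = -0.42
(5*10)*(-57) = -2850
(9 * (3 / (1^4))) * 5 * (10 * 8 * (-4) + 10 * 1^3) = -41850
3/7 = 0.43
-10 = -10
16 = 16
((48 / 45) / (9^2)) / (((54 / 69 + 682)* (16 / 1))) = 23 / 19080360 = 0.00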